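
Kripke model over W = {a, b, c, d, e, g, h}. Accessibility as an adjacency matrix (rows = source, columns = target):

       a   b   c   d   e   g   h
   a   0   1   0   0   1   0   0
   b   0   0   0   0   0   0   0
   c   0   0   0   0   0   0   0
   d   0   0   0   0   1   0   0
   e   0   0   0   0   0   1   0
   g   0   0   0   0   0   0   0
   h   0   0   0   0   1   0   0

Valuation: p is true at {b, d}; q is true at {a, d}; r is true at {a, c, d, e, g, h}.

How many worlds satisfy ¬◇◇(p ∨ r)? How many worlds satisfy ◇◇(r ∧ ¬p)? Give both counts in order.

4 and 3

For ¬◇◇(p ∨ r):
a: ◇◇(p ∨ r) is T. ✗
b: ◇◇(p ∨ r) is F. ✓
c: ◇◇(p ∨ r) is F. ✓
d: ◇◇(p ∨ r) is T. ✗
e: ◇◇(p ∨ r) is F. ✓
g: ◇◇(p ∨ r) is F. ✓
h: ◇◇(p ∨ r) is T. ✗
— 4 worlds.
For ◇◇(r ∧ ¬p):
a: successors {b, e}; ◇(r ∧ ¬p) there: b:F, e:T. ✓
b: no successors, so ◇◇(r ∧ ¬p) fails. ✗
c: no successors, so ◇◇(r ∧ ¬p) fails. ✗
d: successors {e}; ◇(r ∧ ¬p) there: e:T. ✓
e: successors {g}; ◇(r ∧ ¬p) there: g:F. ✗
g: no successors, so ◇◇(r ∧ ¬p) fails. ✗
h: successors {e}; ◇(r ∧ ¬p) there: e:T. ✓
— 3 worlds.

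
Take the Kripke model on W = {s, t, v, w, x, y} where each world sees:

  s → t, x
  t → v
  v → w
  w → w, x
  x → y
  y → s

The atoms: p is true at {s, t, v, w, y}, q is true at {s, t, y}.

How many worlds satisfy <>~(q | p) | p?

5

s: <>~(q | p) is T, p is T. ✓
t: <>~(q | p) is F, p is T. ✓
v: <>~(q | p) is F, p is T. ✓
w: <>~(q | p) is T, p is T. ✓
x: <>~(q | p) is F, p is F. ✗
y: <>~(q | p) is F, p is T. ✓
Satisfying worlds: {s, t, v, w, y}.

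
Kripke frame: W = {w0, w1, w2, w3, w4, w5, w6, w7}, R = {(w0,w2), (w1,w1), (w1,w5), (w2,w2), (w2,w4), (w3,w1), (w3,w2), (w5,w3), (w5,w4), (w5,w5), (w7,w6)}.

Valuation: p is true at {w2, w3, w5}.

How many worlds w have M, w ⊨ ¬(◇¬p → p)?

w0: ◇¬p → p is T. ✗
w1: ◇¬p → p is F. ✓
w2: ◇¬p → p is T. ✗
w3: ◇¬p → p is T. ✗
w4: ◇¬p → p is T. ✗
w5: ◇¬p → p is T. ✗
w6: ◇¬p → p is T. ✗
w7: ◇¬p → p is F. ✓
Satisfying worlds: {w1, w7}.

2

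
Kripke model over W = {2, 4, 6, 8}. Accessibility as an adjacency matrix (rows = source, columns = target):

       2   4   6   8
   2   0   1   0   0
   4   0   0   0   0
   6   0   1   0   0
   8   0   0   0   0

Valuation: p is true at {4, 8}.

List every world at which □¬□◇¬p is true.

2: successors {4}; ¬□◇¬p there: 4:F. ✗
4: no successors, so □¬□◇¬p holds vacuously. ✓
6: successors {4}; ¬□◇¬p there: 4:F. ✗
8: no successors, so □¬□◇¬p holds vacuously. ✓

{4, 8}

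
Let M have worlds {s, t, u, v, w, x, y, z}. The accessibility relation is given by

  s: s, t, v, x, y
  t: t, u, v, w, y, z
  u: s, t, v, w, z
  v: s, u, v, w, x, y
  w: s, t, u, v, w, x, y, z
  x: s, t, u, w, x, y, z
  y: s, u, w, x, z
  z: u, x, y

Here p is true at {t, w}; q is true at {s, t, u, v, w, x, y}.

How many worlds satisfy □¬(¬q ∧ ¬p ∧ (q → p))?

3

s: successors {s, t, v, x, y}; ¬(¬q ∧ ¬p ∧ (q → p)) there: s:T, t:T, v:T, x:T, y:T. ✓
t: successors {t, u, v, w, y, z}; ¬(¬q ∧ ¬p ∧ (q → p)) there: t:T, u:T, v:T, w:T, y:T, z:F. ✗
u: successors {s, t, v, w, z}; ¬(¬q ∧ ¬p ∧ (q → p)) there: s:T, t:T, v:T, w:T, z:F. ✗
v: successors {s, u, v, w, x, y}; ¬(¬q ∧ ¬p ∧ (q → p)) there: s:T, u:T, v:T, w:T, x:T, y:T. ✓
w: successors {s, t, u, v, w, x, y, z}; ¬(¬q ∧ ¬p ∧ (q → p)) there: s:T, t:T, u:T, v:T, w:T, x:T, y:T, z:F. ✗
x: successors {s, t, u, w, x, y, z}; ¬(¬q ∧ ¬p ∧ (q → p)) there: s:T, t:T, u:T, w:T, x:T, y:T, z:F. ✗
y: successors {s, u, w, x, z}; ¬(¬q ∧ ¬p ∧ (q → p)) there: s:T, u:T, w:T, x:T, z:F. ✗
z: successors {u, x, y}; ¬(¬q ∧ ¬p ∧ (q → p)) there: u:T, x:T, y:T. ✓
Satisfying worlds: {s, v, z}.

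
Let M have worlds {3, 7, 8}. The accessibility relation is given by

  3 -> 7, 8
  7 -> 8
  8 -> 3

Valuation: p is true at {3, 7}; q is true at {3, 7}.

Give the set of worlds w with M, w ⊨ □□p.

{7}

3: successors {7, 8}; □p there: 7:F, 8:T. ✗
7: successors {8}; □p there: 8:T. ✓
8: successors {3}; □p there: 3:F. ✗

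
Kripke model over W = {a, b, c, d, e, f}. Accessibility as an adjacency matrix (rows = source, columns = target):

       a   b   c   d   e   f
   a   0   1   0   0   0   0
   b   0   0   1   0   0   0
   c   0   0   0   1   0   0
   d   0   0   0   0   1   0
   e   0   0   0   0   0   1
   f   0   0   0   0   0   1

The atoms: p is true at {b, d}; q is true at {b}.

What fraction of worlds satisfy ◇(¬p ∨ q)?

a: successors {b}; ¬p ∨ q there: b:T. ✓
b: successors {c}; ¬p ∨ q there: c:T. ✓
c: successors {d}; ¬p ∨ q there: d:F. ✗
d: successors {e}; ¬p ∨ q there: e:T. ✓
e: successors {f}; ¬p ∨ q there: f:T. ✓
f: successors {f}; ¬p ∨ q there: f:T. ✓
That's 5 of 6 worlds, so 5/6.

5/6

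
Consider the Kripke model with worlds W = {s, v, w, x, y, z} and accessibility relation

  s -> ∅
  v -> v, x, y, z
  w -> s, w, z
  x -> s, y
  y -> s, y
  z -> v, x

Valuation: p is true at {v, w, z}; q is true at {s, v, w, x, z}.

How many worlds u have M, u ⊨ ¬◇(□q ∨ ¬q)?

2

s: ◇(□q ∨ ¬q) is F. ✓
v: ◇(□q ∨ ¬q) is T. ✗
w: ◇(□q ∨ ¬q) is T. ✗
x: ◇(□q ∨ ¬q) is T. ✗
y: ◇(□q ∨ ¬q) is T. ✗
z: ◇(□q ∨ ¬q) is F. ✓
Satisfying worlds: {s, z}.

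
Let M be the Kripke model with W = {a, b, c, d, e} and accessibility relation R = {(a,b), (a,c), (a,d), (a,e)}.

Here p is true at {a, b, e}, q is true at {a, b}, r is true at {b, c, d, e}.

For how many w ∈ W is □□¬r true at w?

5

a: successors {b, c, d, e}; □¬r there: b:T, c:T, d:T, e:T. ✓
b: no successors, so □□¬r holds vacuously. ✓
c: no successors, so □□¬r holds vacuously. ✓
d: no successors, so □□¬r holds vacuously. ✓
e: no successors, so □□¬r holds vacuously. ✓
Satisfying worlds: {a, b, c, d, e}.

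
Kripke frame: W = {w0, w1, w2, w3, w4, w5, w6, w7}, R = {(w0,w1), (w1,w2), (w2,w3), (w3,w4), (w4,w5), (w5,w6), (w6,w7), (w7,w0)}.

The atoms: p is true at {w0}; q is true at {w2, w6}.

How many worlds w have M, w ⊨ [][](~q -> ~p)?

7

w0: successors {w1}; [](~q -> ~p) there: w1:T. ✓
w1: successors {w2}; [](~q -> ~p) there: w2:T. ✓
w2: successors {w3}; [](~q -> ~p) there: w3:T. ✓
w3: successors {w4}; [](~q -> ~p) there: w4:T. ✓
w4: successors {w5}; [](~q -> ~p) there: w5:T. ✓
w5: successors {w6}; [](~q -> ~p) there: w6:T. ✓
w6: successors {w7}; [](~q -> ~p) there: w7:F. ✗
w7: successors {w0}; [](~q -> ~p) there: w0:T. ✓
Satisfying worlds: {w0, w1, w2, w3, w4, w5, w7}.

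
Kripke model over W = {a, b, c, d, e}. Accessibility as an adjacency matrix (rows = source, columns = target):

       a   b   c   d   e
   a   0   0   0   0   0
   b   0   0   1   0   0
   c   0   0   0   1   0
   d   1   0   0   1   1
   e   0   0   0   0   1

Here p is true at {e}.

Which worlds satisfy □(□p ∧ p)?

a: no successors, so □(□p ∧ p) holds vacuously. ✓
b: successors {c}; □p ∧ p there: c:F. ✗
c: successors {d}; □p ∧ p there: d:F. ✗
d: successors {a, d, e}; □p ∧ p there: a:F, d:F, e:T. ✗
e: successors {e}; □p ∧ p there: e:T. ✓

{a, e}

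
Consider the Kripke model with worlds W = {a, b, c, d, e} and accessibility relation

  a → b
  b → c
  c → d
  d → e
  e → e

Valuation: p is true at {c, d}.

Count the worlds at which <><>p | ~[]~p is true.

3

a: <><>p is T, ~[]~p is F. ✓
b: <><>p is T, ~[]~p is T. ✓
c: <><>p is F, ~[]~p is T. ✓
d: <><>p is F, ~[]~p is F. ✗
e: <><>p is F, ~[]~p is F. ✗
Satisfying worlds: {a, b, c}.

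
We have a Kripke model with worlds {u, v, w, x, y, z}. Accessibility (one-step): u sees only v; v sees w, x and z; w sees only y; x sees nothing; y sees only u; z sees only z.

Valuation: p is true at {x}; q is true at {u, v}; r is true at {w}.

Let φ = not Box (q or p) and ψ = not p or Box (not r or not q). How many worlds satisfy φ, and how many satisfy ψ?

3 and 6

For not Box (q or p):
u: Box (q or p) is T. ✗
v: Box (q or p) is F. ✓
w: Box (q or p) is F. ✓
x: Box (q or p) is T. ✗
y: Box (q or p) is T. ✗
z: Box (q or p) is F. ✓
— 3 worlds.
For not p or Box (not r or not q):
u: not p is T, Box (not r or not q) is T. ✓
v: not p is T, Box (not r or not q) is T. ✓
w: not p is T, Box (not r or not q) is T. ✓
x: not p is F, Box (not r or not q) is T. ✓
y: not p is T, Box (not r or not q) is T. ✓
z: not p is T, Box (not r or not q) is T. ✓
— 6 worlds.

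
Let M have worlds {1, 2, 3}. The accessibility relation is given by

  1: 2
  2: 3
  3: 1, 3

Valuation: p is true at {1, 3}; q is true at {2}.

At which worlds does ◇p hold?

1: successors {2}; p there: 2:F. ✗
2: successors {3}; p there: 3:T. ✓
3: successors {1, 3}; p there: 1:T, 3:T. ✓

{2, 3}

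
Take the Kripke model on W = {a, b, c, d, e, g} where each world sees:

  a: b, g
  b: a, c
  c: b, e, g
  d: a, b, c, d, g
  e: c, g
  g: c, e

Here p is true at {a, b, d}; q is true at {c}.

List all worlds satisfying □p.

∅

a: successors {b, g}; p there: b:T, g:F. ✗
b: successors {a, c}; p there: a:T, c:F. ✗
c: successors {b, e, g}; p there: b:T, e:F, g:F. ✗
d: successors {a, b, c, d, g}; p there: a:T, b:T, c:F, d:T, g:F. ✗
e: successors {c, g}; p there: c:F, g:F. ✗
g: successors {c, e}; p there: c:F, e:F. ✗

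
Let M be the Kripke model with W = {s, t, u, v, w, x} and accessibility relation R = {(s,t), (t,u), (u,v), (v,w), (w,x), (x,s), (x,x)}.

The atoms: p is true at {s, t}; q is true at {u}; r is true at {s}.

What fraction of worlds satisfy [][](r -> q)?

2/3

s: successors {t}; [](r -> q) there: t:T. ✓
t: successors {u}; [](r -> q) there: u:T. ✓
u: successors {v}; [](r -> q) there: v:T. ✓
v: successors {w}; [](r -> q) there: w:T. ✓
w: successors {x}; [](r -> q) there: x:F. ✗
x: successors {s, x}; [](r -> q) there: s:T, x:F. ✗
That's 4 of 6 worlds, so 4/6 = 2/3.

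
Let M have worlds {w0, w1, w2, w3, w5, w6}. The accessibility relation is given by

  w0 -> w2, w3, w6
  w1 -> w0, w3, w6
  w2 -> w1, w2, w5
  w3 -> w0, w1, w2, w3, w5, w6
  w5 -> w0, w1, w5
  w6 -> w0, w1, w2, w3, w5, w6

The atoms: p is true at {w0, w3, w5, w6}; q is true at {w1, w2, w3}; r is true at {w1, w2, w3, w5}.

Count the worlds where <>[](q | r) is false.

2

w0: successors {w2, w3, w6}; [](q | r) there: w2:T, w3:F, w6:F. ✓
w1: successors {w0, w3, w6}; [](q | r) there: w0:F, w3:F, w6:F. ✗
w2: successors {w1, w2, w5}; [](q | r) there: w1:F, w2:T, w5:F. ✓
w3: successors {w0, w1, w2, w3, w5, w6}; [](q | r) there: w0:F, w1:F, w2:T, w3:F, w5:F, w6:F. ✓
w5: successors {w0, w1, w5}; [](q | r) there: w0:F, w1:F, w5:F. ✗
w6: successors {w0, w1, w2, w3, w5, w6}; [](q | r) there: w0:F, w1:F, w2:T, w3:F, w5:F, w6:F. ✓
Satisfying worlds: {w0, w2, w3, w6}.
So <>[](q | r) fails at the other 2 worlds.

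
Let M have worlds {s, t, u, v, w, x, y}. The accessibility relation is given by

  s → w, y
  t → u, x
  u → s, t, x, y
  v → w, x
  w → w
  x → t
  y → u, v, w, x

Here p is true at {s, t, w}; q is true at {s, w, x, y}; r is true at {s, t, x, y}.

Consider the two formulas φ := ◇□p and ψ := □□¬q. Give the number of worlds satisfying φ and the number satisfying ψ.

For ◇□p:
s: successors {w, y}; □p there: w:T, y:F. ✓
t: successors {u, x}; □p there: u:F, x:T. ✓
u: successors {s, t, x, y}; □p there: s:F, t:F, x:T, y:F. ✓
v: successors {w, x}; □p there: w:T, x:T. ✓
w: successors {w}; □p there: w:T. ✓
x: successors {t}; □p there: t:F. ✗
y: successors {u, v, w, x}; □p there: u:F, v:F, w:T, x:T. ✓
— 6 worlds.
For □□¬q:
s: successors {w, y}; □¬q there: w:F, y:F. ✗
t: successors {u, x}; □¬q there: u:F, x:T. ✗
u: successors {s, t, x, y}; □¬q there: s:F, t:F, x:T, y:F. ✗
v: successors {w, x}; □¬q there: w:F, x:T. ✗
w: successors {w}; □¬q there: w:F. ✗
x: successors {t}; □¬q there: t:F. ✗
y: successors {u, v, w, x}; □¬q there: u:F, v:F, w:F, x:T. ✗
— 0 worlds.

6 and 0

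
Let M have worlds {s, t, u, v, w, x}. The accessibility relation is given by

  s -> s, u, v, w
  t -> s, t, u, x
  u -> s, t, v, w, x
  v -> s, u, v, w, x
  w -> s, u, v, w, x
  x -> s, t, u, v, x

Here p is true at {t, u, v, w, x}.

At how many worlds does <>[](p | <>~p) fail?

s: successors {s, u, v, w}; [](p | <>~p) there: s:T, u:T, v:T, w:T. ✓
t: successors {s, t, u, x}; [](p | <>~p) there: s:T, t:T, u:T, x:T. ✓
u: successors {s, t, v, w, x}; [](p | <>~p) there: s:T, t:T, v:T, w:T, x:T. ✓
v: successors {s, u, v, w, x}; [](p | <>~p) there: s:T, u:T, v:T, w:T, x:T. ✓
w: successors {s, u, v, w, x}; [](p | <>~p) there: s:T, u:T, v:T, w:T, x:T. ✓
x: successors {s, t, u, v, x}; [](p | <>~p) there: s:T, t:T, u:T, v:T, x:T. ✓
Satisfying worlds: {s, t, u, v, w, x}.
So <>[](p | <>~p) fails at the other 0 worlds.

0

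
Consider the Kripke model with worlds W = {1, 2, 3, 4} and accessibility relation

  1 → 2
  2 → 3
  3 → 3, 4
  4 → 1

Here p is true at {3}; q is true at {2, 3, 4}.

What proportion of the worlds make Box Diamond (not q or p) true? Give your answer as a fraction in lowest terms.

1: successors {2}; Diamond (not q or p) there: 2:T. ✓
2: successors {3}; Diamond (not q or p) there: 3:T. ✓
3: successors {3, 4}; Diamond (not q or p) there: 3:T, 4:T. ✓
4: successors {1}; Diamond (not q or p) there: 1:F. ✗
That's 3 of 4 worlds, so 3/4.

3/4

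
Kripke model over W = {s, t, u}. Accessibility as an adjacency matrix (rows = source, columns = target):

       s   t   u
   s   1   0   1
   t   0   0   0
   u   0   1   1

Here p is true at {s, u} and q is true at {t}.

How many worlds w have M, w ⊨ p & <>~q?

s: p is T, <>~q is T. ✓
t: p is F, <>~q is F. ✗
u: p is T, <>~q is T. ✓
Satisfying worlds: {s, u}.

2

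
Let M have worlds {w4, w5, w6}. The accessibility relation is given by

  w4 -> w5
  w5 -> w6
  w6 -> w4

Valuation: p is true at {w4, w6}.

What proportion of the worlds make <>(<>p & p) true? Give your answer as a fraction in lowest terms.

w4: successors {w5}; <>p & p there: w5:F. ✗
w5: successors {w6}; <>p & p there: w6:T. ✓
w6: successors {w4}; <>p & p there: w4:F. ✗
That's 1 of 3 worlds, so 1/3.

1/3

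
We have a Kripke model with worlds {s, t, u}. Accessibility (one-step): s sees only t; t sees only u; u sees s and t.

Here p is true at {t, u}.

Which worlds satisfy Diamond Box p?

s: successors {t}; Box p there: t:T. ✓
t: successors {u}; Box p there: u:F. ✗
u: successors {s, t}; Box p there: s:T, t:T. ✓

{s, u}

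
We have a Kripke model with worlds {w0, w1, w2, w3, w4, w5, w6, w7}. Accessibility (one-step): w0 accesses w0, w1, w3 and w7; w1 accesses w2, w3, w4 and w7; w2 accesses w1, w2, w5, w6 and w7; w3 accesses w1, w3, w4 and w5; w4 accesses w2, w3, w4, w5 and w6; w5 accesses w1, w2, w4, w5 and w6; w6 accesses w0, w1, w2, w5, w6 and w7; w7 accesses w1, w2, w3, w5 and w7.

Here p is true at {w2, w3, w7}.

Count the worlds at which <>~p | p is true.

8

w0: <>~p is T, p is F. ✓
w1: <>~p is T, p is F. ✓
w2: <>~p is T, p is T. ✓
w3: <>~p is T, p is T. ✓
w4: <>~p is T, p is F. ✓
w5: <>~p is T, p is F. ✓
w6: <>~p is T, p is F. ✓
w7: <>~p is T, p is T. ✓
Satisfying worlds: {w0, w1, w2, w3, w4, w5, w6, w7}.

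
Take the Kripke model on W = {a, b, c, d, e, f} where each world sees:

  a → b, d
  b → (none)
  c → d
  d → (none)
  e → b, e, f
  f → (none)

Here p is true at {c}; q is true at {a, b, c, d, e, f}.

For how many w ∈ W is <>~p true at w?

a: successors {b, d}; ~p there: b:T, d:T. ✓
b: no successors, so <>~p fails. ✗
c: successors {d}; ~p there: d:T. ✓
d: no successors, so <>~p fails. ✗
e: successors {b, e, f}; ~p there: b:T, e:T, f:T. ✓
f: no successors, so <>~p fails. ✗
Satisfying worlds: {a, c, e}.

3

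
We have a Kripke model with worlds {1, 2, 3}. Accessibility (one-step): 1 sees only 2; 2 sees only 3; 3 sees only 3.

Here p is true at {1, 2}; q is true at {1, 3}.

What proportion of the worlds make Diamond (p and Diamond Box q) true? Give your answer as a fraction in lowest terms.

1: successors {2}; p and Diamond Box q there: 2:T. ✓
2: successors {3}; p and Diamond Box q there: 3:F. ✗
3: successors {3}; p and Diamond Box q there: 3:F. ✗
That's 1 of 3 worlds, so 1/3.

1/3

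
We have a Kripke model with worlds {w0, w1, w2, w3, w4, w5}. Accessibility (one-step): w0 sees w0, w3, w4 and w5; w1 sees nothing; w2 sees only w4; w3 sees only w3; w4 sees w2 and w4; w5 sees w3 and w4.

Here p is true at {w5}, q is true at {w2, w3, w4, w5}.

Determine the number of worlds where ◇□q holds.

5

w0: successors {w0, w3, w4, w5}; □q there: w0:F, w3:T, w4:T, w5:T. ✓
w1: no successors, so ◇□q fails. ✗
w2: successors {w4}; □q there: w4:T. ✓
w3: successors {w3}; □q there: w3:T. ✓
w4: successors {w2, w4}; □q there: w2:T, w4:T. ✓
w5: successors {w3, w4}; □q there: w3:T, w4:T. ✓
Satisfying worlds: {w0, w2, w3, w4, w5}.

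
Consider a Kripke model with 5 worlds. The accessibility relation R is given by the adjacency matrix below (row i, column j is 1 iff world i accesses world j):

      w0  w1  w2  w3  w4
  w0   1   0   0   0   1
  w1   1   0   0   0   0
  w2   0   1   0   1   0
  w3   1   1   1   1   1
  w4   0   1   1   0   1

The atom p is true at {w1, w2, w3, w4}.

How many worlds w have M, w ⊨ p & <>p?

3

w0: p is F, <>p is T. ✗
w1: p is T, <>p is F. ✗
w2: p is T, <>p is T. ✓
w3: p is T, <>p is T. ✓
w4: p is T, <>p is T. ✓
Satisfying worlds: {w2, w3, w4}.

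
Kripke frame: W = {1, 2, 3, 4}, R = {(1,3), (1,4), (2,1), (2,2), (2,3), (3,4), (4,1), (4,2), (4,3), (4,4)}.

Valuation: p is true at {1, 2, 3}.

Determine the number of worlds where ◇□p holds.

2

1: successors {3, 4}; □p there: 3:F, 4:F. ✗
2: successors {1, 2, 3}; □p there: 1:F, 2:T, 3:F. ✓
3: successors {4}; □p there: 4:F. ✗
4: successors {1, 2, 3, 4}; □p there: 1:F, 2:T, 3:F, 4:F. ✓
Satisfying worlds: {2, 4}.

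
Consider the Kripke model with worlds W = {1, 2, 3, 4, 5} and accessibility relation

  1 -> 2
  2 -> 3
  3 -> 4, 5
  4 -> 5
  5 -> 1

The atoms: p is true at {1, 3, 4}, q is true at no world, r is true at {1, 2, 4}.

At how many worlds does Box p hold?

1: successors {2}; p there: 2:F. ✗
2: successors {3}; p there: 3:T. ✓
3: successors {4, 5}; p there: 4:T, 5:F. ✗
4: successors {5}; p there: 5:F. ✗
5: successors {1}; p there: 1:T. ✓
Satisfying worlds: {2, 5}.

2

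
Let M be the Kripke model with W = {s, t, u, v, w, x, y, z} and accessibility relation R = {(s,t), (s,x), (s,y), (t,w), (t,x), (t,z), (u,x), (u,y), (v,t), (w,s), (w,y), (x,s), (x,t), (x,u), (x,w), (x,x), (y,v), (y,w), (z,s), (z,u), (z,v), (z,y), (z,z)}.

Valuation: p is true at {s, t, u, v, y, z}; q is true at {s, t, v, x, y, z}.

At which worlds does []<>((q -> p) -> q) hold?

{s, t, u, v, w, x, y, z}

s: successors {t, x, y}; <>((q -> p) -> q) there: t:T, x:T, y:T. ✓
t: successors {w, x, z}; <>((q -> p) -> q) there: w:T, x:T, z:T. ✓
u: successors {x, y}; <>((q -> p) -> q) there: x:T, y:T. ✓
v: successors {t}; <>((q -> p) -> q) there: t:T. ✓
w: successors {s, y}; <>((q -> p) -> q) there: s:T, y:T. ✓
x: successors {s, t, u, w, x}; <>((q -> p) -> q) there: s:T, t:T, u:T, w:T, x:T. ✓
y: successors {v, w}; <>((q -> p) -> q) there: v:T, w:T. ✓
z: successors {s, u, v, y, z}; <>((q -> p) -> q) there: s:T, u:T, v:T, y:T, z:T. ✓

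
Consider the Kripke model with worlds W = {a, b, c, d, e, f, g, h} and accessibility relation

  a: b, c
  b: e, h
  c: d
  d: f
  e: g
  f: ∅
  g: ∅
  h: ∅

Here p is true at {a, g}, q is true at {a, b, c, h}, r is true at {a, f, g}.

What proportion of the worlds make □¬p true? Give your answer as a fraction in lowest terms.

7/8

a: successors {b, c}; ¬p there: b:T, c:T. ✓
b: successors {e, h}; ¬p there: e:T, h:T. ✓
c: successors {d}; ¬p there: d:T. ✓
d: successors {f}; ¬p there: f:T. ✓
e: successors {g}; ¬p there: g:F. ✗
f: no successors, so □¬p holds vacuously. ✓
g: no successors, so □¬p holds vacuously. ✓
h: no successors, so □¬p holds vacuously. ✓
That's 7 of 8 worlds, so 7/8.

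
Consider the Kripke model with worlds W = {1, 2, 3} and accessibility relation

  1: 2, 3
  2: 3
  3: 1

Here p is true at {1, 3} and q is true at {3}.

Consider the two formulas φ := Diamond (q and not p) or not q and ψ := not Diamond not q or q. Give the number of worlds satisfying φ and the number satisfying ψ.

2 and 2

For Diamond (q and not p) or not q:
1: Diamond (q and not p) is F, not q is T. ✓
2: Diamond (q and not p) is F, not q is T. ✓
3: Diamond (q and not p) is F, not q is F. ✗
— 2 worlds.
For not Diamond not q or q:
1: not Diamond not q is F, q is F. ✗
2: not Diamond not q is T, q is F. ✓
3: not Diamond not q is F, q is T. ✓
— 2 worlds.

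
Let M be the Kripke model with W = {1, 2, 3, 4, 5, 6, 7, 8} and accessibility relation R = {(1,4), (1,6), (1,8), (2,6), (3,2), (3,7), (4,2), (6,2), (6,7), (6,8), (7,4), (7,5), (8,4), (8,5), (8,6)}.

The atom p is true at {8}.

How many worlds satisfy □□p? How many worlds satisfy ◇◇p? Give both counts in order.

1 and 3

For □□p:
1: successors {4, 6, 8}; □p there: 4:F, 6:F, 8:F. ✗
2: successors {6}; □p there: 6:F. ✗
3: successors {2, 7}; □p there: 2:F, 7:F. ✗
4: successors {2}; □p there: 2:F. ✗
5: no successors, so □□p holds vacuously. ✓
6: successors {2, 7, 8}; □p there: 2:F, 7:F, 8:F. ✗
7: successors {4, 5}; □p there: 4:F, 5:T. ✗
8: successors {4, 5, 6}; □p there: 4:F, 5:T, 6:F. ✗
— 1 world.
For ◇◇p:
1: successors {4, 6, 8}; ◇p there: 4:F, 6:T, 8:F. ✓
2: successors {6}; ◇p there: 6:T. ✓
3: successors {2, 7}; ◇p there: 2:F, 7:F. ✗
4: successors {2}; ◇p there: 2:F. ✗
5: no successors, so ◇◇p fails. ✗
6: successors {2, 7, 8}; ◇p there: 2:F, 7:F, 8:F. ✗
7: successors {4, 5}; ◇p there: 4:F, 5:F. ✗
8: successors {4, 5, 6}; ◇p there: 4:F, 5:F, 6:T. ✓
— 3 worlds.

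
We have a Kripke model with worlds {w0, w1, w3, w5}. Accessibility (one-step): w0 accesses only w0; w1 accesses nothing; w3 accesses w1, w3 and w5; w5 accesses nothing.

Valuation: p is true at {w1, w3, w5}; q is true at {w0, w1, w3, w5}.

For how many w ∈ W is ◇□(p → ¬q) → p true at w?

w0: ◇□(p → ¬q) is T, p is F. ✗
w1: ◇□(p → ¬q) is F, p is T. ✓
w3: ◇□(p → ¬q) is T, p is T. ✓
w5: ◇□(p → ¬q) is F, p is T. ✓
Satisfying worlds: {w1, w3, w5}.

3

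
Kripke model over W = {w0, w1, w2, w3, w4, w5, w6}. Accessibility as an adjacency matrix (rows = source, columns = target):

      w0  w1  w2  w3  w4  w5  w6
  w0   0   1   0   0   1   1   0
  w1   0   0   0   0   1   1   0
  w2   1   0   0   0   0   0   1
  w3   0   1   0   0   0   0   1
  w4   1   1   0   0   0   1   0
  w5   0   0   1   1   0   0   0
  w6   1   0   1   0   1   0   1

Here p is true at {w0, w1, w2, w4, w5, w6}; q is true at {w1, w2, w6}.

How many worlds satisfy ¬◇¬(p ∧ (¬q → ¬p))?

1

w0: ◇¬(p ∧ (¬q → ¬p)) is T. ✗
w1: ◇¬(p ∧ (¬q → ¬p)) is T. ✗
w2: ◇¬(p ∧ (¬q → ¬p)) is T. ✗
w3: ◇¬(p ∧ (¬q → ¬p)) is F. ✓
w4: ◇¬(p ∧ (¬q → ¬p)) is T. ✗
w5: ◇¬(p ∧ (¬q → ¬p)) is T. ✗
w6: ◇¬(p ∧ (¬q → ¬p)) is T. ✗
Satisfying worlds: {w3}.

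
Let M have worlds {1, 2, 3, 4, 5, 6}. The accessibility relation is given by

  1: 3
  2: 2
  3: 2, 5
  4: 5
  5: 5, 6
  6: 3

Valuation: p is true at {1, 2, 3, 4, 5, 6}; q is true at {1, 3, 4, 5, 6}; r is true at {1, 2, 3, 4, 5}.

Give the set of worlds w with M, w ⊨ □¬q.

{2}

1: successors {3}; ¬q there: 3:F. ✗
2: successors {2}; ¬q there: 2:T. ✓
3: successors {2, 5}; ¬q there: 2:T, 5:F. ✗
4: successors {5}; ¬q there: 5:F. ✗
5: successors {5, 6}; ¬q there: 5:F, 6:F. ✗
6: successors {3}; ¬q there: 3:F. ✗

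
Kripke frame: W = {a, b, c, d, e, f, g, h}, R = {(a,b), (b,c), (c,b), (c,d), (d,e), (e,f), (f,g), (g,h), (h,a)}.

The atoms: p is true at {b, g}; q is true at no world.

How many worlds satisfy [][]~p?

a: successors {b}; []~p there: b:T. ✓
b: successors {c}; []~p there: c:F. ✗
c: successors {b, d}; []~p there: b:T, d:T. ✓
d: successors {e}; []~p there: e:T. ✓
e: successors {f}; []~p there: f:F. ✗
f: successors {g}; []~p there: g:T. ✓
g: successors {h}; []~p there: h:T. ✓
h: successors {a}; []~p there: a:F. ✗
Satisfying worlds: {a, c, d, f, g}.

5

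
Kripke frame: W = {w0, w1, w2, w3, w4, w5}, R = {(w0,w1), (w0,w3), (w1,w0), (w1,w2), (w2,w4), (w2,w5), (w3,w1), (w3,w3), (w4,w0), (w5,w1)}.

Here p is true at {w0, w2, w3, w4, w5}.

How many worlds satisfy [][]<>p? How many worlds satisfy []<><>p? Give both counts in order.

5 and 6

For [][]<>p:
w0: successors {w1, w3}; []<>p there: w1:T, w3:T. ✓
w1: successors {w0, w2}; []<>p there: w0:T, w2:F. ✗
w2: successors {w4, w5}; []<>p there: w4:T, w5:T. ✓
w3: successors {w1, w3}; []<>p there: w1:T, w3:T. ✓
w4: successors {w0}; []<>p there: w0:T. ✓
w5: successors {w1}; []<>p there: w1:T. ✓
— 5 worlds.
For []<><>p:
w0: successors {w1, w3}; <><>p there: w1:T, w3:T. ✓
w1: successors {w0, w2}; <><>p there: w0:T, w2:T. ✓
w2: successors {w4, w5}; <><>p there: w4:T, w5:T. ✓
w3: successors {w1, w3}; <><>p there: w1:T, w3:T. ✓
w4: successors {w0}; <><>p there: w0:T. ✓
w5: successors {w1}; <><>p there: w1:T. ✓
— 6 worlds.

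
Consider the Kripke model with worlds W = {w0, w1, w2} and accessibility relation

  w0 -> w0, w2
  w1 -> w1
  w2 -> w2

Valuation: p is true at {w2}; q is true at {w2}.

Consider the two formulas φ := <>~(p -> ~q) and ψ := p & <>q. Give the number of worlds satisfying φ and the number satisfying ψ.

2 and 1

For <>~(p -> ~q):
w0: successors {w0, w2}; ~(p -> ~q) there: w0:F, w2:T. ✓
w1: successors {w1}; ~(p -> ~q) there: w1:F. ✗
w2: successors {w2}; ~(p -> ~q) there: w2:T. ✓
— 2 worlds.
For p & <>q:
w0: p is F, <>q is T. ✗
w1: p is F, <>q is F. ✗
w2: p is T, <>q is T. ✓
— 1 world.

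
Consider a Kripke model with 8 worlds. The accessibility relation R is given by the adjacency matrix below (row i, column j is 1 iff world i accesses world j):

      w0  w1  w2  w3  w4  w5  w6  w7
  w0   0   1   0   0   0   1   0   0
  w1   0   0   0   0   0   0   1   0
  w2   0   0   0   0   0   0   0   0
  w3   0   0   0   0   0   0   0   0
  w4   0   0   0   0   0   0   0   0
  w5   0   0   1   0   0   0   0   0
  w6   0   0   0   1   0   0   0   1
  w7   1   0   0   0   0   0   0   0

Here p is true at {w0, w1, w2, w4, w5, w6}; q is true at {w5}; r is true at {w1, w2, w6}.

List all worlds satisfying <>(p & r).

w0: successors {w1, w5}; p & r there: w1:T, w5:F. ✓
w1: successors {w6}; p & r there: w6:T. ✓
w2: no successors, so <>(p & r) fails. ✗
w3: no successors, so <>(p & r) fails. ✗
w4: no successors, so <>(p & r) fails. ✗
w5: successors {w2}; p & r there: w2:T. ✓
w6: successors {w3, w7}; p & r there: w3:F, w7:F. ✗
w7: successors {w0}; p & r there: w0:F. ✗

{w0, w1, w5}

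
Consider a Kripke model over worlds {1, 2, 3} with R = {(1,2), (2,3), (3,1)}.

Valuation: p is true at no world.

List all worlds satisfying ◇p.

∅

1: successors {2}; p there: 2:F. ✗
2: successors {3}; p there: 3:F. ✗
3: successors {1}; p there: 1:F. ✗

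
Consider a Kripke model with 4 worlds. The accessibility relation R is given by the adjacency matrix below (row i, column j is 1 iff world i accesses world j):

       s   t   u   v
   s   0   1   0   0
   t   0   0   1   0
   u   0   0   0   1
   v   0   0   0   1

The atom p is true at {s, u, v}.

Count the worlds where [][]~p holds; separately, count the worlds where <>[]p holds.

0 and 4

For [][]~p:
s: successors {t}; []~p there: t:F. ✗
t: successors {u}; []~p there: u:F. ✗
u: successors {v}; []~p there: v:F. ✗
v: successors {v}; []~p there: v:F. ✗
— 0 worlds.
For <>[]p:
s: successors {t}; []p there: t:T. ✓
t: successors {u}; []p there: u:T. ✓
u: successors {v}; []p there: v:T. ✓
v: successors {v}; []p there: v:T. ✓
— 4 worlds.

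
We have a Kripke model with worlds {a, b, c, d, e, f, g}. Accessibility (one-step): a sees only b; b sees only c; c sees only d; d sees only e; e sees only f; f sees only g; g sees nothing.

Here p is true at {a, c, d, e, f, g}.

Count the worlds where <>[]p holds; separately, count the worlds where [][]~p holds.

For <>[]p:
a: successors {b}; []p there: b:T. ✓
b: successors {c}; []p there: c:T. ✓
c: successors {d}; []p there: d:T. ✓
d: successors {e}; []p there: e:T. ✓
e: successors {f}; []p there: f:T. ✓
f: successors {g}; []p there: g:T. ✓
g: no successors, so <>[]p fails. ✗
— 6 worlds.
For [][]~p:
a: successors {b}; []~p there: b:F. ✗
b: successors {c}; []~p there: c:F. ✗
c: successors {d}; []~p there: d:F. ✗
d: successors {e}; []~p there: e:F. ✗
e: successors {f}; []~p there: f:F. ✗
f: successors {g}; []~p there: g:T. ✓
g: no successors, so [][]~p holds vacuously. ✓
— 2 worlds.

6 and 2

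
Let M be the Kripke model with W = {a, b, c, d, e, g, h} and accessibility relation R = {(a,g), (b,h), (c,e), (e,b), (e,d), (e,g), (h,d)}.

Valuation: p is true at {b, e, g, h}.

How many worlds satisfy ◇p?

4

a: successors {g}; p there: g:T. ✓
b: successors {h}; p there: h:T. ✓
c: successors {e}; p there: e:T. ✓
d: no successors, so ◇p fails. ✗
e: successors {b, d, g}; p there: b:T, d:F, g:T. ✓
g: no successors, so ◇p fails. ✗
h: successors {d}; p there: d:F. ✗
Satisfying worlds: {a, b, c, e}.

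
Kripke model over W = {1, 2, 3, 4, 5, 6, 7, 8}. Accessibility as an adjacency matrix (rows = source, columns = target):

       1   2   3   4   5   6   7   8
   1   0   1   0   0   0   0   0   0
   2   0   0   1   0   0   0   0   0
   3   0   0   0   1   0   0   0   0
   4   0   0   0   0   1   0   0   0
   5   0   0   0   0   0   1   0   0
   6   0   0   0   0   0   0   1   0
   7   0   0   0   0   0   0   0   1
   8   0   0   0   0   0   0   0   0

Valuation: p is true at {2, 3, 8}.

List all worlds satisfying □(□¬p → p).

{1, 2, 6, 7, 8}

1: successors {2}; □¬p → p there: 2:T. ✓
2: successors {3}; □¬p → p there: 3:T. ✓
3: successors {4}; □¬p → p there: 4:F. ✗
4: successors {5}; □¬p → p there: 5:F. ✗
5: successors {6}; □¬p → p there: 6:F. ✗
6: successors {7}; □¬p → p there: 7:T. ✓
7: successors {8}; □¬p → p there: 8:T. ✓
8: no successors, so □(□¬p → p) holds vacuously. ✓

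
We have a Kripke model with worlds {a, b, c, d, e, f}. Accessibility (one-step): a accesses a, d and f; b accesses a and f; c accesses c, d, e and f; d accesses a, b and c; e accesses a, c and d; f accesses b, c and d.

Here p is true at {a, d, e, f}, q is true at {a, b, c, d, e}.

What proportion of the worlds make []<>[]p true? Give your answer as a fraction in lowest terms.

1/3

a: successors {a, d, f}; <>[]p there: a:T, d:T, f:T. ✓
b: successors {a, f}; <>[]p there: a:T, f:T. ✓
c: successors {c, d, e, f}; <>[]p there: c:F, d:T, e:T, f:T. ✗
d: successors {a, b, c}; <>[]p there: a:T, b:T, c:F. ✗
e: successors {a, c, d}; <>[]p there: a:T, c:F, d:T. ✗
f: successors {b, c, d}; <>[]p there: b:T, c:F, d:T. ✗
That's 2 of 6 worlds, so 2/6 = 1/3.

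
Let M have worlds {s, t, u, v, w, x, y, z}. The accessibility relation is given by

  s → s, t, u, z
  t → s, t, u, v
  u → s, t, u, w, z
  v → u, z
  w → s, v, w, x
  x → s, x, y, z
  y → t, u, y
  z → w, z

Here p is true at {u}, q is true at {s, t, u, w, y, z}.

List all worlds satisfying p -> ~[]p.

{s, t, u, v, w, x, y, z}

s: p is F, ~[]p is T. ✓
t: p is F, ~[]p is T. ✓
u: p is T, ~[]p is T. ✓
v: p is F, ~[]p is T. ✓
w: p is F, ~[]p is T. ✓
x: p is F, ~[]p is T. ✓
y: p is F, ~[]p is T. ✓
z: p is F, ~[]p is T. ✓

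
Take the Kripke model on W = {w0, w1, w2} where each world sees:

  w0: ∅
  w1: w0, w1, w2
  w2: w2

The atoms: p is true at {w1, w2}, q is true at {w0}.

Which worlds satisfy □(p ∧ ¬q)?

w0: no successors, so □(p ∧ ¬q) holds vacuously. ✓
w1: successors {w0, w1, w2}; p ∧ ¬q there: w0:F, w1:T, w2:T. ✗
w2: successors {w2}; p ∧ ¬q there: w2:T. ✓

{w0, w2}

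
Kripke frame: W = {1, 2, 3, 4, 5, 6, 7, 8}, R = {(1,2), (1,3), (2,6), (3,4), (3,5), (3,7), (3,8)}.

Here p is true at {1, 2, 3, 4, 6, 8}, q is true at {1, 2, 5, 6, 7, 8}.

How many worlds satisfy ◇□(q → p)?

3

1: successors {2, 3}; □(q → p) there: 2:T, 3:F. ✓
2: successors {6}; □(q → p) there: 6:T. ✓
3: successors {4, 5, 7, 8}; □(q → p) there: 4:T, 5:T, 7:T, 8:T. ✓
4: no successors, so ◇□(q → p) fails. ✗
5: no successors, so ◇□(q → p) fails. ✗
6: no successors, so ◇□(q → p) fails. ✗
7: no successors, so ◇□(q → p) fails. ✗
8: no successors, so ◇□(q → p) fails. ✗
Satisfying worlds: {1, 2, 3}.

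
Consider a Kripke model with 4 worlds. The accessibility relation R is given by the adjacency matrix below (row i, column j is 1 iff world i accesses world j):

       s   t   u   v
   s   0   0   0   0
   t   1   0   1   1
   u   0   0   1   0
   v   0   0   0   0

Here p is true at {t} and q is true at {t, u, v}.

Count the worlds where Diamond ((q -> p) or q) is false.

2

s: no successors, so Diamond ((q -> p) or q) fails. ✗
t: successors {s, u, v}; (q -> p) or q there: s:T, u:T, v:T. ✓
u: successors {u}; (q -> p) or q there: u:T. ✓
v: no successors, so Diamond ((q -> p) or q) fails. ✗
Satisfying worlds: {t, u}.
So Diamond ((q -> p) or q) fails at the other 2 worlds.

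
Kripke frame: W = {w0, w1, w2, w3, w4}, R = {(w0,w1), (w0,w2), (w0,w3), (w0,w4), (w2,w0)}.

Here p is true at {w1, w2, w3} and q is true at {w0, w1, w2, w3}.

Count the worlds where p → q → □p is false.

1

w0: p is F, q → □p is F. ✓
w1: p is T, q → □p is T. ✓
w2: p is T, q → □p is F. ✗
w3: p is T, q → □p is T. ✓
w4: p is F, q → □p is T. ✓
Satisfying worlds: {w0, w1, w3, w4}.
So p → q → □p fails at the other 1 world.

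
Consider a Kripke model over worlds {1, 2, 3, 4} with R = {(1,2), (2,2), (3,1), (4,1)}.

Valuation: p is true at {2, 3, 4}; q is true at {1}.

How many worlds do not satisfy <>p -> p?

1

1: <>p is T, p is F. ✗
2: <>p is T, p is T. ✓
3: <>p is F, p is T. ✓
4: <>p is F, p is T. ✓
Satisfying worlds: {2, 3, 4}.
So <>p -> p fails at the other 1 world.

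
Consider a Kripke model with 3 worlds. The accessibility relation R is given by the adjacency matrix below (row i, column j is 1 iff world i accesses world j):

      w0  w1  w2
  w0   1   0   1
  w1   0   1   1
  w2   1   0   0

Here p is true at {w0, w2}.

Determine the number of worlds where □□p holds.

w0: successors {w0, w2}; □p there: w0:T, w2:T. ✓
w1: successors {w1, w2}; □p there: w1:F, w2:T. ✗
w2: successors {w0}; □p there: w0:T. ✓
Satisfying worlds: {w0, w2}.

2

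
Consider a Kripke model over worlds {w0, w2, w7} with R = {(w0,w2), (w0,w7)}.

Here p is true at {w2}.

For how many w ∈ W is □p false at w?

w0: successors {w2, w7}; p there: w2:T, w7:F. ✗
w2: no successors, so □p holds vacuously. ✓
w7: no successors, so □p holds vacuously. ✓
Satisfying worlds: {w2, w7}.
So □p fails at the other 1 world.

1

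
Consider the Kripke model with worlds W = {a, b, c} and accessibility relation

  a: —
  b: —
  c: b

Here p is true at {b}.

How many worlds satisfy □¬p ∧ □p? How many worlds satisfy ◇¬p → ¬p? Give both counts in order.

For □¬p ∧ □p:
a: □¬p is T, □p is T. ✓
b: □¬p is T, □p is T. ✓
c: □¬p is F, □p is T. ✗
— 2 worlds.
For ◇¬p → ¬p:
a: ◇¬p is F, ¬p is T. ✓
b: ◇¬p is F, ¬p is F. ✓
c: ◇¬p is F, ¬p is T. ✓
— 3 worlds.

2 and 3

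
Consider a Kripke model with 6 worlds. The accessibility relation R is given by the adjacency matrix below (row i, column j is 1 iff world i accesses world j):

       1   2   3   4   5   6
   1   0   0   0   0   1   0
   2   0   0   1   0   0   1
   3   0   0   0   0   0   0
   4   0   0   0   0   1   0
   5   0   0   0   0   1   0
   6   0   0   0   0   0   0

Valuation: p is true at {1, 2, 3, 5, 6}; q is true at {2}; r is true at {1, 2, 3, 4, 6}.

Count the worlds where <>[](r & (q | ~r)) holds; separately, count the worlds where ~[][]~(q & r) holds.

For <>[](r & (q | ~r)):
1: successors {5}; [](r & (q | ~r)) there: 5:F. ✗
2: successors {3, 6}; [](r & (q | ~r)) there: 3:T, 6:T. ✓
3: no successors, so <>[](r & (q | ~r)) fails. ✗
4: successors {5}; [](r & (q | ~r)) there: 5:F. ✗
5: successors {5}; [](r & (q | ~r)) there: 5:F. ✗
6: no successors, so <>[](r & (q | ~r)) fails. ✗
— 1 world.
For ~[][]~(q & r):
1: [][]~(q & r) is T. ✗
2: [][]~(q & r) is T. ✗
3: [][]~(q & r) is T. ✗
4: [][]~(q & r) is T. ✗
5: [][]~(q & r) is T. ✗
6: [][]~(q & r) is T. ✗
— 0 worlds.

1 and 0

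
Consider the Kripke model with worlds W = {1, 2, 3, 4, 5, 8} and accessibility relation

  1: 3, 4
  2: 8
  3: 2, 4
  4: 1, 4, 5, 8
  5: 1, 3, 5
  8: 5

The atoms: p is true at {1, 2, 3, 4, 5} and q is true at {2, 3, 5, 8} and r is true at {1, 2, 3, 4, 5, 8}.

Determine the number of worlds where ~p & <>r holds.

1: ~p is F, <>r is T. ✗
2: ~p is F, <>r is T. ✗
3: ~p is F, <>r is T. ✗
4: ~p is F, <>r is T. ✗
5: ~p is F, <>r is T. ✗
8: ~p is T, <>r is T. ✓
Satisfying worlds: {8}.

1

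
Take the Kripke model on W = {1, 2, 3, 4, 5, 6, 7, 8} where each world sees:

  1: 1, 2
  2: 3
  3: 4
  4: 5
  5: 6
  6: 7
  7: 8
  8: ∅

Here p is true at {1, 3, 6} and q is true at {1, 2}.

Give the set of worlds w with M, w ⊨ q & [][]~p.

{2}

1: q is T, [][]~p is F. ✗
2: q is T, [][]~p is T. ✓
3: q is F, [][]~p is T. ✗
4: q is F, [][]~p is F. ✗
5: q is F, [][]~p is T. ✗
6: q is F, [][]~p is T. ✗
7: q is F, [][]~p is T. ✗
8: q is F, [][]~p is T. ✗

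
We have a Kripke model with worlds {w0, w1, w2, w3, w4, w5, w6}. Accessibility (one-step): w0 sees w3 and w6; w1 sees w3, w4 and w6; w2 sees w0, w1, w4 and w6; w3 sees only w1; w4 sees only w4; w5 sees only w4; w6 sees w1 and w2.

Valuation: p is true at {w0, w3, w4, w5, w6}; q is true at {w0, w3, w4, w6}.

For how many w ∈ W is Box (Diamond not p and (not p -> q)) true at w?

w0: successors {w3, w6}; Diamond not p and (not p -> q) there: w3:T, w6:T. ✓
w1: successors {w3, w4, w6}; Diamond not p and (not p -> q) there: w3:T, w4:F, w6:T. ✗
w2: successors {w0, w1, w4, w6}; Diamond not p and (not p -> q) there: w0:F, w1:F, w4:F, w6:T. ✗
w3: successors {w1}; Diamond not p and (not p -> q) there: w1:F. ✗
w4: successors {w4}; Diamond not p and (not p -> q) there: w4:F. ✗
w5: successors {w4}; Diamond not p and (not p -> q) there: w4:F. ✗
w6: successors {w1, w2}; Diamond not p and (not p -> q) there: w1:F, w2:F. ✗
Satisfying worlds: {w0}.

1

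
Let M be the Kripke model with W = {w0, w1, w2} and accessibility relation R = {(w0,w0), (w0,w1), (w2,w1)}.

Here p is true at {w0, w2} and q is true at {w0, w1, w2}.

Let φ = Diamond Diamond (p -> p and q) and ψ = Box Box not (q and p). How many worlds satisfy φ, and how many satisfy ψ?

1 and 2

For Diamond Diamond (p -> p and q):
w0: successors {w0, w1}; Diamond (p -> p and q) there: w0:T, w1:F. ✓
w1: no successors, so Diamond Diamond (p -> p and q) fails. ✗
w2: successors {w1}; Diamond (p -> p and q) there: w1:F. ✗
— 1 world.
For Box Box not (q and p):
w0: successors {w0, w1}; Box not (q and p) there: w0:F, w1:T. ✗
w1: no successors, so Box Box not (q and p) holds vacuously. ✓
w2: successors {w1}; Box not (q and p) there: w1:T. ✓
— 2 worlds.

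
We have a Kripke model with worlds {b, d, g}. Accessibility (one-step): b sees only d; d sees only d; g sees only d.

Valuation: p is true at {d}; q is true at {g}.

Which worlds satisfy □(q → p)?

{b, d, g}

b: successors {d}; q → p there: d:T. ✓
d: successors {d}; q → p there: d:T. ✓
g: successors {d}; q → p there: d:T. ✓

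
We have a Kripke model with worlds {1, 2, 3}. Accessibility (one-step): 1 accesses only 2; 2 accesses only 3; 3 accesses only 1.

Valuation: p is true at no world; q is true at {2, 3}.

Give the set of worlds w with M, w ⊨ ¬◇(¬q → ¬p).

1: ◇(¬q → ¬p) is T. ✗
2: ◇(¬q → ¬p) is T. ✗
3: ◇(¬q → ¬p) is T. ✗

∅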